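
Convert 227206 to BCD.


Each digit → 4-bit binary:
  2 → 0010
  2 → 0010
  7 → 0111
  2 → 0010
  0 → 0000
  6 → 0110
= 0010 0010 0111 0010 0000 0110


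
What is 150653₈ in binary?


Each octal digit → 3 binary bits:
  1 = 001
  5 = 101
  0 = 000
  6 = 110
  5 = 101
  3 = 011
Concatenate: 001 101 000 110 101 011
= 001101000110101011


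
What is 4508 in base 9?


Divide by 9 repeatedly:
4508 ÷ 9 = 500 remainder 8
500 ÷ 9 = 55 remainder 5
55 ÷ 9 = 6 remainder 1
6 ÷ 9 = 0 remainder 6
Reading remainders bottom-up:
= 6158


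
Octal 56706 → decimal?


Positional values:
Position 0: 6 × 8^0 = 6
Position 1: 0 × 8^1 = 0
Position 2: 7 × 8^2 = 448
Position 3: 6 × 8^3 = 3072
Position 4: 5 × 8^4 = 20480
Sum = 6 + 0 + 448 + 3072 + 20480
= 24006


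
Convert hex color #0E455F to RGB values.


Hex: #0E455F
R = 0E₁₆ = 14
G = 45₁₆ = 69
B = 5F₁₆ = 95
= RGB(14, 69, 95)


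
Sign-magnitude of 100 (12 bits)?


Sign bit: 0 (positive)
Magnitude: 100 = 00001100100
= 000001100100


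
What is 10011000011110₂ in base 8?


Group into 3-bit groups: 010011000011110
  010 = 2
  011 = 3
  000 = 0
  011 = 3
  110 = 6
= 0o23036


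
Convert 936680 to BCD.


Each digit → 4-bit binary:
  9 → 1001
  3 → 0011
  6 → 0110
  6 → 0110
  8 → 1000
  0 → 0000
= 1001 0011 0110 0110 1000 0000


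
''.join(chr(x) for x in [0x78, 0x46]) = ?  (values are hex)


Codes (hex): 0x78 0x46
Per-code ASCII lookup:
  0x78 = 120  (range 97-122: lowercase, 120 - 97 = 23) → 'x'
  0x46 = 70  (range 65-90: uppercase, 70 - 65 = 5) → 'F'
= 'xF'


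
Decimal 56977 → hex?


Divide by 16 repeatedly:
56977 ÷ 16 = 3561 remainder 1 (1)
3561 ÷ 16 = 222 remainder 9 (9)
222 ÷ 16 = 13 remainder 14 (E)
13 ÷ 16 = 0 remainder 13 (D)
Reading remainders bottom-up:
= 0xDE91


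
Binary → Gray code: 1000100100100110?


Binary: 1000100100100110
Gray code: G = B XOR (B >> 1)
B >> 1 = 0100010010010011
1000100100100110 XOR 0100010010010011:
  1 XOR 0 = 1
  0 XOR 1 = 1
  0 XOR 0 = 0
  0 XOR 0 = 0
  1 XOR 0 = 1
  0 XOR 1 = 1
  0 XOR 0 = 0
  1 XOR 0 = 1
  0 XOR 1 = 1
  0 XOR 0 = 0
  1 XOR 0 = 1
  0 XOR 1 = 1
  0 XOR 0 = 0
  1 XOR 0 = 1
  1 XOR 1 = 0
  0 XOR 1 = 1
= 1100110110110101


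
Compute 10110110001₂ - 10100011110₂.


Align and subtract column by column (LSB to MSB, borrowing when needed):
  10110110001
- 10100011110
  -----------
  col 0: (1 - 0 borrow-in) - 0 → 1 - 0 = 1, borrow out 0
  col 1: (0 - 0 borrow-in) - 1 → borrow from next column: (0+2) - 1 = 1, borrow out 1
  col 2: (0 - 1 borrow-in) - 1 → borrow from next column: (-1+2) - 1 = 0, borrow out 1
  col 3: (0 - 1 borrow-in) - 1 → borrow from next column: (-1+2) - 1 = 0, borrow out 1
  col 4: (1 - 1 borrow-in) - 1 → borrow from next column: (0+2) - 1 = 1, borrow out 1
  col 5: (1 - 1 borrow-in) - 0 → 0 - 0 = 0, borrow out 0
  col 6: (0 - 0 borrow-in) - 0 → 0 - 0 = 0, borrow out 0
  col 7: (1 - 0 borrow-in) - 0 → 1 - 0 = 1, borrow out 0
  col 8: (1 - 0 borrow-in) - 1 → 1 - 1 = 0, borrow out 0
  col 9: (0 - 0 borrow-in) - 0 → 0 - 0 = 0, borrow out 0
  col 10: (1 - 0 borrow-in) - 1 → 1 - 1 = 0, borrow out 0
Reading bits MSB→LSB: 00010010011
Strip leading zeros: 10010011
= 10010011


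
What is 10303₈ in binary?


Each octal digit → 3 binary bits:
  1 = 001
  0 = 000
  3 = 011
  0 = 000
  3 = 011
Concatenate: 001 000 011 000 011
= 001000011000011


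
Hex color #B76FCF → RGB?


Hex: #B76FCF
R = B7₁₆ = 183
G = 6F₁₆ = 111
B = CF₁₆ = 207
= RGB(183, 111, 207)


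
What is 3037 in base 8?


Divide by 8 repeatedly:
3037 ÷ 8 = 379 remainder 5
379 ÷ 8 = 47 remainder 3
47 ÷ 8 = 5 remainder 7
5 ÷ 8 = 0 remainder 5
Reading remainders bottom-up:
= 0o5735


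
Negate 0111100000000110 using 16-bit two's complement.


Original: 0111100000000110
Step 1 - Invert all bits: 1000011111111001
Step 2 - Add 1: 1000011111111001 + 1
= 1000011111111010 (represents -30726)


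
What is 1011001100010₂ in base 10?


Positional values:
Bit 1: 1 × 2^1 = 2
Bit 5: 1 × 2^5 = 32
Bit 6: 1 × 2^6 = 64
Bit 9: 1 × 2^9 = 512
Bit 10: 1 × 2^10 = 1024
Bit 12: 1 × 2^12 = 4096
Sum = 2 + 32 + 64 + 512 + 1024 + 4096
= 5730


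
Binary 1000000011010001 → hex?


Group into 4-bit nibbles: 1000000011010001
  1000 = 8
  0000 = 0
  1101 = D
  0001 = 1
= 0x80D1


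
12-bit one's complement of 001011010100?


Original: 001011010100
Invert all bits:
  bit 0: 0 → 1
  bit 1: 0 → 1
  bit 2: 1 → 0
  bit 3: 0 → 1
  bit 4: 1 → 0
  bit 5: 1 → 0
  bit 6: 0 → 1
  bit 7: 1 → 0
  bit 8: 0 → 1
  bit 9: 1 → 0
  bit 10: 0 → 1
  bit 11: 0 → 1
= 110100101011


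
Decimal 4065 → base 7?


Divide by 7 repeatedly:
4065 ÷ 7 = 580 remainder 5
580 ÷ 7 = 82 remainder 6
82 ÷ 7 = 11 remainder 5
11 ÷ 7 = 1 remainder 4
1 ÷ 7 = 0 remainder 1
Reading remainders bottom-up:
= 14565


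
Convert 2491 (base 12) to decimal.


Positional values (base 12):
  1 × 12^0 = 1 × 1 = 1
  9 × 12^1 = 9 × 12 = 108
  4 × 12^2 = 4 × 144 = 576
  2 × 12^3 = 2 × 1728 = 3456
Sum = 1 + 108 + 576 + 3456
= 4141


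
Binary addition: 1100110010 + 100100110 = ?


Align and add column by column (LSB to MSB, carry propagating):
  01100110010
+ 00100100110
  -----------
  col 0: 0 + 0 + 0 (carry in) = 0 → bit 0, carry out 0
  col 1: 1 + 1 + 0 (carry in) = 2 → bit 0, carry out 1
  col 2: 0 + 1 + 1 (carry in) = 2 → bit 0, carry out 1
  col 3: 0 + 0 + 1 (carry in) = 1 → bit 1, carry out 0
  col 4: 1 + 0 + 0 (carry in) = 1 → bit 1, carry out 0
  col 5: 1 + 1 + 0 (carry in) = 2 → bit 0, carry out 1
  col 6: 0 + 0 + 1 (carry in) = 1 → bit 1, carry out 0
  col 7: 0 + 0 + 0 (carry in) = 0 → bit 0, carry out 0
  col 8: 1 + 1 + 0 (carry in) = 2 → bit 0, carry out 1
  col 9: 1 + 0 + 1 (carry in) = 2 → bit 0, carry out 1
  col 10: 0 + 0 + 1 (carry in) = 1 → bit 1, carry out 0
Reading bits MSB→LSB: 10001011000
Strip leading zeros: 10001011000
= 10001011000


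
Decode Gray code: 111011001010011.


Gray code: 111011001010011
MSB stays the same: 1
Each subsequent bit = prev_binary XOR current_gray:
  B[1] = 1 XOR 1 = 0
  B[2] = 0 XOR 1 = 1
  B[3] = 1 XOR 0 = 1
  B[4] = 1 XOR 1 = 0
  B[5] = 0 XOR 1 = 1
  B[6] = 1 XOR 0 = 1
  B[7] = 1 XOR 0 = 1
  B[8] = 1 XOR 1 = 0
  B[9] = 0 XOR 0 = 0
  B[10] = 0 XOR 1 = 1
  B[11] = 1 XOR 0 = 1
  B[12] = 1 XOR 0 = 1
  B[13] = 1 XOR 1 = 0
  B[14] = 0 XOR 1 = 1
= 101101110011101 (23453 decimal)


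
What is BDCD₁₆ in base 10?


Positional values:
Position 0: D × 16^0 = 13 × 1 = 13
Position 1: C × 16^1 = 12 × 16 = 192
Position 2: D × 16^2 = 13 × 256 = 3328
Position 3: B × 16^3 = 11 × 4096 = 45056
Sum = 13 + 192 + 3328 + 45056
= 48589


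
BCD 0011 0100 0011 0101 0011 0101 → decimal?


Each 4-bit group → digit:
  0011 → 3
  0100 → 4
  0011 → 3
  0101 → 5
  0011 → 3
  0101 → 5
= 343535


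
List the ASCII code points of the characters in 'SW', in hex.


String: 'SW'  (2 characters)
Per-character ASCII lookup:
  'S': uppercase starts at 65: 'S' = 65 + 18 = 83 → 0x53
  'W': uppercase starts at 65: 'W' = 65 + 22 = 87 → 0x57
= 0x53 0x57


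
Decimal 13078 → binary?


Divide by 2 repeatedly:
13078 ÷ 2 = 6539 remainder 0
6539 ÷ 2 = 3269 remainder 1
3269 ÷ 2 = 1634 remainder 1
1634 ÷ 2 = 817 remainder 0
817 ÷ 2 = 408 remainder 1
408 ÷ 2 = 204 remainder 0
204 ÷ 2 = 102 remainder 0
102 ÷ 2 = 51 remainder 0
51 ÷ 2 = 25 remainder 1
25 ÷ 2 = 12 remainder 1
12 ÷ 2 = 6 remainder 0
6 ÷ 2 = 3 remainder 0
3 ÷ 2 = 1 remainder 1
1 ÷ 2 = 0 remainder 1
Reading remainders bottom-up:
= 11001100010110


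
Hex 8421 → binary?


Each hex digit → 4 binary bits:
  8 = 1000
  4 = 0100
  2 = 0010
  1 = 0001
Concatenate: 1000 0100 0010 0001
= 1000010000100001


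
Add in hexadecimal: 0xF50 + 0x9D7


Align and add column by column (LSB to MSB, each column mod 16 with carry):
  0F50
+ 09D7
  ----
  col 0: 0(0) + 7(7) + 0 (carry in) = 7 → 7(7), carry out 0
  col 1: 5(5) + D(13) + 0 (carry in) = 18 → 2(2), carry out 1
  col 2: F(15) + 9(9) + 1 (carry in) = 25 → 9(9), carry out 1
  col 3: 0(0) + 0(0) + 1 (carry in) = 1 → 1(1), carry out 0
Reading digits MSB→LSB: 1927
Strip leading zeros: 1927
= 0x1927


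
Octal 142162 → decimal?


Positional values:
Position 0: 2 × 8^0 = 2
Position 1: 6 × 8^1 = 48
Position 2: 1 × 8^2 = 64
Position 3: 2 × 8^3 = 1024
Position 4: 4 × 8^4 = 16384
Position 5: 1 × 8^5 = 32768
Sum = 2 + 48 + 64 + 1024 + 16384 + 32768
= 50290


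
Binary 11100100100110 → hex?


Group into 4-bit nibbles: 0011100100100110
  0011 = 3
  1001 = 9
  0010 = 2
  0110 = 6
= 0x3926


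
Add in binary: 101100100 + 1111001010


Align and add column by column (LSB to MSB, carry propagating):
  00101100100
+ 01111001010
  -----------
  col 0: 0 + 0 + 0 (carry in) = 0 → bit 0, carry out 0
  col 1: 0 + 1 + 0 (carry in) = 1 → bit 1, carry out 0
  col 2: 1 + 0 + 0 (carry in) = 1 → bit 1, carry out 0
  col 3: 0 + 1 + 0 (carry in) = 1 → bit 1, carry out 0
  col 4: 0 + 0 + 0 (carry in) = 0 → bit 0, carry out 0
  col 5: 1 + 0 + 0 (carry in) = 1 → bit 1, carry out 0
  col 6: 1 + 1 + 0 (carry in) = 2 → bit 0, carry out 1
  col 7: 0 + 1 + 1 (carry in) = 2 → bit 0, carry out 1
  col 8: 1 + 1 + 1 (carry in) = 3 → bit 1, carry out 1
  col 9: 0 + 1 + 1 (carry in) = 2 → bit 0, carry out 1
  col 10: 0 + 0 + 1 (carry in) = 1 → bit 1, carry out 0
Reading bits MSB→LSB: 10100101110
Strip leading zeros: 10100101110
= 10100101110


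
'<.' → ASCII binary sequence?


String: '<.'  (2 characters)
Per-character ASCII lookup:
  '<': special character: '<' = 60 → 111100
  '.': special character: '.' = 46 → 101110
= 111100 101110


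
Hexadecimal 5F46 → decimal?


Positional values:
Position 0: 6 × 16^0 = 6 × 1 = 6
Position 1: 4 × 16^1 = 4 × 16 = 64
Position 2: F × 16^2 = 15 × 256 = 3840
Position 3: 5 × 16^3 = 5 × 4096 = 20480
Sum = 6 + 64 + 3840 + 20480
= 24390


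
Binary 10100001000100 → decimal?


Positional values:
Bit 2: 1 × 2^2 = 4
Bit 6: 1 × 2^6 = 64
Bit 11: 1 × 2^11 = 2048
Bit 13: 1 × 2^13 = 8192
Sum = 4 + 64 + 2048 + 8192
= 10308


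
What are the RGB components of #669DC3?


Hex: #669DC3
R = 66₁₆ = 102
G = 9D₁₆ = 157
B = C3₁₆ = 195
= RGB(102, 157, 195)


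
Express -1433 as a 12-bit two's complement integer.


Original: 010110011001
Step 1 - Invert all bits: 101001100110
Step 2 - Add 1: 101001100110 + 1
= 101001100111 (represents -1433)


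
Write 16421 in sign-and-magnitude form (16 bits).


Sign bit: 0 (positive)
Magnitude: 16421 = 100000000100101
= 0100000000100101


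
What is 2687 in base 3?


Divide by 3 repeatedly:
2687 ÷ 3 = 895 remainder 2
895 ÷ 3 = 298 remainder 1
298 ÷ 3 = 99 remainder 1
99 ÷ 3 = 33 remainder 0
33 ÷ 3 = 11 remainder 0
11 ÷ 3 = 3 remainder 2
3 ÷ 3 = 1 remainder 0
1 ÷ 3 = 0 remainder 1
Reading remainders bottom-up:
= 10200112


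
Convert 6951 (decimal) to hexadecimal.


Divide by 16 repeatedly:
6951 ÷ 16 = 434 remainder 7 (7)
434 ÷ 16 = 27 remainder 2 (2)
27 ÷ 16 = 1 remainder 11 (B)
1 ÷ 16 = 0 remainder 1 (1)
Reading remainders bottom-up:
= 0x1B27


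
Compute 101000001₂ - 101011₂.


Align and subtract column by column (LSB to MSB, borrowing when needed):
  101000001
- 000101011
  ---------
  col 0: (1 - 0 borrow-in) - 1 → 1 - 1 = 0, borrow out 0
  col 1: (0 - 0 borrow-in) - 1 → borrow from next column: (0+2) - 1 = 1, borrow out 1
  col 2: (0 - 1 borrow-in) - 0 → borrow from next column: (-1+2) - 0 = 1, borrow out 1
  col 3: (0 - 1 borrow-in) - 1 → borrow from next column: (-1+2) - 1 = 0, borrow out 1
  col 4: (0 - 1 borrow-in) - 0 → borrow from next column: (-1+2) - 0 = 1, borrow out 1
  col 5: (0 - 1 borrow-in) - 1 → borrow from next column: (-1+2) - 1 = 0, borrow out 1
  col 6: (1 - 1 borrow-in) - 0 → 0 - 0 = 0, borrow out 0
  col 7: (0 - 0 borrow-in) - 0 → 0 - 0 = 0, borrow out 0
  col 8: (1 - 0 borrow-in) - 0 → 1 - 0 = 1, borrow out 0
Reading bits MSB→LSB: 100010110
Strip leading zeros: 100010110
= 100010110


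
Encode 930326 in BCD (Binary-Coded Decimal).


Each digit → 4-bit binary:
  9 → 1001
  3 → 0011
  0 → 0000
  3 → 0011
  2 → 0010
  6 → 0110
= 1001 0011 0000 0011 0010 0110


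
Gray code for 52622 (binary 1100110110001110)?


Binary: 1100110110001110
Gray code: G = B XOR (B >> 1)
B >> 1 = 0110011011000111
1100110110001110 XOR 0110011011000111:
  1 XOR 0 = 1
  1 XOR 1 = 0
  0 XOR 1 = 1
  0 XOR 0 = 0
  1 XOR 0 = 1
  1 XOR 1 = 0
  0 XOR 1 = 1
  1 XOR 0 = 1
  1 XOR 1 = 0
  0 XOR 1 = 1
  0 XOR 0 = 0
  0 XOR 0 = 0
  1 XOR 0 = 1
  1 XOR 1 = 0
  1 XOR 1 = 0
  0 XOR 1 = 1
= 1010101101001001


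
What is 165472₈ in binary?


Each octal digit → 3 binary bits:
  1 = 001
  6 = 110
  5 = 101
  4 = 100
  7 = 111
  2 = 010
Concatenate: 001 110 101 100 111 010
= 001110101100111010


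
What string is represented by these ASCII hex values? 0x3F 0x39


Codes (hex): 0x3F 0x39
Per-code ASCII lookup:
  0x3F = 63  (special character) → '?'
  0x39 = 57  (range 48-57: digits, 57 - 48 = 9) → '9'
= '?9'


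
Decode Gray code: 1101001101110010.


Gray code: 1101001101110010
MSB stays the same: 1
Each subsequent bit = prev_binary XOR current_gray:
  B[1] = 1 XOR 1 = 0
  B[2] = 0 XOR 0 = 0
  B[3] = 0 XOR 1 = 1
  B[4] = 1 XOR 0 = 1
  B[5] = 1 XOR 0 = 1
  B[6] = 1 XOR 1 = 0
  B[7] = 0 XOR 1 = 1
  B[8] = 1 XOR 0 = 1
  B[9] = 1 XOR 1 = 0
  B[10] = 0 XOR 1 = 1
  B[11] = 1 XOR 1 = 0
  B[12] = 0 XOR 0 = 0
  B[13] = 0 XOR 0 = 0
  B[14] = 0 XOR 1 = 1
  B[15] = 1 XOR 0 = 1
= 1001110110100011 (40355 decimal)


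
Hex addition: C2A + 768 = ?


Align and add column by column (LSB to MSB, each column mod 16 with carry):
  0C2A
+ 0768
  ----
  col 0: A(10) + 8(8) + 0 (carry in) = 18 → 2(2), carry out 1
  col 1: 2(2) + 6(6) + 1 (carry in) = 9 → 9(9), carry out 0
  col 2: C(12) + 7(7) + 0 (carry in) = 19 → 3(3), carry out 1
  col 3: 0(0) + 0(0) + 1 (carry in) = 1 → 1(1), carry out 0
Reading digits MSB→LSB: 1392
Strip leading zeros: 1392
= 0x1392


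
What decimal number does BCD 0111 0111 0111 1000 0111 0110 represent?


Each 4-bit group → digit:
  0111 → 7
  0111 → 7
  0111 → 7
  1000 → 8
  0111 → 7
  0110 → 6
= 777876


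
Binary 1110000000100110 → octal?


Group into 3-bit groups: 001110000000100110
  001 = 1
  110 = 6
  000 = 0
  000 = 0
  100 = 4
  110 = 6
= 0o160046


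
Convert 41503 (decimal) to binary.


Divide by 2 repeatedly:
41503 ÷ 2 = 20751 remainder 1
20751 ÷ 2 = 10375 remainder 1
10375 ÷ 2 = 5187 remainder 1
5187 ÷ 2 = 2593 remainder 1
2593 ÷ 2 = 1296 remainder 1
1296 ÷ 2 = 648 remainder 0
648 ÷ 2 = 324 remainder 0
324 ÷ 2 = 162 remainder 0
162 ÷ 2 = 81 remainder 0
81 ÷ 2 = 40 remainder 1
40 ÷ 2 = 20 remainder 0
20 ÷ 2 = 10 remainder 0
10 ÷ 2 = 5 remainder 0
5 ÷ 2 = 2 remainder 1
2 ÷ 2 = 1 remainder 0
1 ÷ 2 = 0 remainder 1
Reading remainders bottom-up:
= 1010001000011111


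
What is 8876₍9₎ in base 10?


Positional values (base 9):
  6 × 9^0 = 6 × 1 = 6
  7 × 9^1 = 7 × 9 = 63
  8 × 9^2 = 8 × 81 = 648
  8 × 9^3 = 8 × 729 = 5832
Sum = 6 + 63 + 648 + 5832
= 6549


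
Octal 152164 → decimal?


Positional values:
Position 0: 4 × 8^0 = 4
Position 1: 6 × 8^1 = 48
Position 2: 1 × 8^2 = 64
Position 3: 2 × 8^3 = 1024
Position 4: 5 × 8^4 = 20480
Position 5: 1 × 8^5 = 32768
Sum = 4 + 48 + 64 + 1024 + 20480 + 32768
= 54388


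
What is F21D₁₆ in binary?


Each hex digit → 4 binary bits:
  F = 1111
  2 = 0010
  1 = 0001
  D = 1101
Concatenate: 1111 0010 0001 1101
= 1111001000011101


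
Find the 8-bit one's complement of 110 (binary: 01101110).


Original: 01101110
Invert all bits:
  bit 0: 0 → 1
  bit 1: 1 → 0
  bit 2: 1 → 0
  bit 3: 0 → 1
  bit 4: 1 → 0
  bit 5: 1 → 0
  bit 6: 1 → 0
  bit 7: 0 → 1
= 10010001


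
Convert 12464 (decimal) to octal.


Divide by 8 repeatedly:
12464 ÷ 8 = 1558 remainder 0
1558 ÷ 8 = 194 remainder 6
194 ÷ 8 = 24 remainder 2
24 ÷ 8 = 3 remainder 0
3 ÷ 8 = 0 remainder 3
Reading remainders bottom-up:
= 0o30260


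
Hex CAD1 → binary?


Each hex digit → 4 binary bits:
  C = 1100
  A = 1010
  D = 1101
  1 = 0001
Concatenate: 1100 1010 1101 0001
= 1100101011010001


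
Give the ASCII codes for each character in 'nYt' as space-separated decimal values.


String: 'nYt'  (3 characters)
Per-character ASCII lookup:
  'n': lowercase starts at 97: 'n' = 97 + 13 = 110
  'Y': uppercase starts at 65: 'Y' = 65 + 24 = 89
  't': lowercase starts at 97: 't' = 97 + 19 = 116
= 110 89 116


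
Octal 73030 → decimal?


Positional values:
Position 0: 0 × 8^0 = 0
Position 1: 3 × 8^1 = 24
Position 2: 0 × 8^2 = 0
Position 3: 3 × 8^3 = 1536
Position 4: 7 × 8^4 = 28672
Sum = 0 + 24 + 0 + 1536 + 28672
= 30232


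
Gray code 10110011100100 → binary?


Gray code: 10110011100100
MSB stays the same: 1
Each subsequent bit = prev_binary XOR current_gray:
  B[1] = 1 XOR 0 = 1
  B[2] = 1 XOR 1 = 0
  B[3] = 0 XOR 1 = 1
  B[4] = 1 XOR 0 = 1
  B[5] = 1 XOR 0 = 1
  B[6] = 1 XOR 1 = 0
  B[7] = 0 XOR 1 = 1
  B[8] = 1 XOR 1 = 0
  B[9] = 0 XOR 0 = 0
  B[10] = 0 XOR 0 = 0
  B[11] = 0 XOR 1 = 1
  B[12] = 1 XOR 0 = 1
  B[13] = 1 XOR 0 = 1
= 11011101000111 (14151 decimal)


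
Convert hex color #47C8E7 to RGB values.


Hex: #47C8E7
R = 47₁₆ = 71
G = C8₁₆ = 200
B = E7₁₆ = 231
= RGB(71, 200, 231)


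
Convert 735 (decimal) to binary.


Divide by 2 repeatedly:
735 ÷ 2 = 367 remainder 1
367 ÷ 2 = 183 remainder 1
183 ÷ 2 = 91 remainder 1
91 ÷ 2 = 45 remainder 1
45 ÷ 2 = 22 remainder 1
22 ÷ 2 = 11 remainder 0
11 ÷ 2 = 5 remainder 1
5 ÷ 2 = 2 remainder 1
2 ÷ 2 = 1 remainder 0
1 ÷ 2 = 0 remainder 1
Reading remainders bottom-up:
= 1011011111


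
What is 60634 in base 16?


Divide by 16 repeatedly:
60634 ÷ 16 = 3789 remainder 10 (A)
3789 ÷ 16 = 236 remainder 13 (D)
236 ÷ 16 = 14 remainder 12 (C)
14 ÷ 16 = 0 remainder 14 (E)
Reading remainders bottom-up:
= 0xECDA


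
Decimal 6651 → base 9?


Divide by 9 repeatedly:
6651 ÷ 9 = 739 remainder 0
739 ÷ 9 = 82 remainder 1
82 ÷ 9 = 9 remainder 1
9 ÷ 9 = 1 remainder 0
1 ÷ 9 = 0 remainder 1
Reading remainders bottom-up:
= 10110


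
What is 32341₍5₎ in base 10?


Positional values (base 5):
  1 × 5^0 = 1 × 1 = 1
  4 × 5^1 = 4 × 5 = 20
  3 × 5^2 = 3 × 25 = 75
  2 × 5^3 = 2 × 125 = 250
  3 × 5^4 = 3 × 625 = 1875
Sum = 1 + 20 + 75 + 250 + 1875
= 2221


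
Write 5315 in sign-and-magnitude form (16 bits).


Sign bit: 0 (positive)
Magnitude: 5315 = 001010011000011
= 0001010011000011


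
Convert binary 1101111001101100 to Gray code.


Binary: 1101111001101100
Gray code: G = B XOR (B >> 1)
B >> 1 = 0110111100110110
1101111001101100 XOR 0110111100110110:
  1 XOR 0 = 1
  1 XOR 1 = 0
  0 XOR 1 = 1
  1 XOR 0 = 1
  1 XOR 1 = 0
  1 XOR 1 = 0
  1 XOR 1 = 0
  0 XOR 1 = 1
  0 XOR 0 = 0
  1 XOR 0 = 1
  1 XOR 1 = 0
  0 XOR 1 = 1
  1 XOR 0 = 1
  1 XOR 1 = 0
  0 XOR 1 = 1
  0 XOR 0 = 0
= 1011000101011010


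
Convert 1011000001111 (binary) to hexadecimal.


Group into 4-bit nibbles: 0001011000001111
  0001 = 1
  0110 = 6
  0000 = 0
  1111 = F
= 0x160F


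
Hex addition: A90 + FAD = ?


Align and add column by column (LSB to MSB, each column mod 16 with carry):
  0A90
+ 0FAD
  ----
  col 0: 0(0) + D(13) + 0 (carry in) = 13 → D(13), carry out 0
  col 1: 9(9) + A(10) + 0 (carry in) = 19 → 3(3), carry out 1
  col 2: A(10) + F(15) + 1 (carry in) = 26 → A(10), carry out 1
  col 3: 0(0) + 0(0) + 1 (carry in) = 1 → 1(1), carry out 0
Reading digits MSB→LSB: 1A3D
Strip leading zeros: 1A3D
= 0x1A3D


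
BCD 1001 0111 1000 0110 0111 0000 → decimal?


Each 4-bit group → digit:
  1001 → 9
  0111 → 7
  1000 → 8
  0110 → 6
  0111 → 7
  0000 → 0
= 978670


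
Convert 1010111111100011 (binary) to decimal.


Positional values:
Bit 0: 1 × 2^0 = 1
Bit 1: 1 × 2^1 = 2
Bit 5: 1 × 2^5 = 32
Bit 6: 1 × 2^6 = 64
Bit 7: 1 × 2^7 = 128
Bit 8: 1 × 2^8 = 256
Bit 9: 1 × 2^9 = 512
Bit 10: 1 × 2^10 = 1024
Bit 11: 1 × 2^11 = 2048
Bit 13: 1 × 2^13 = 8192
Bit 15: 1 × 2^15 = 32768
Sum = 1 + 2 + 32 + 64 + 128 + 256 + 512 + 1024 + 2048 + 8192 + 32768
= 45027


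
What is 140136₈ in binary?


Each octal digit → 3 binary bits:
  1 = 001
  4 = 100
  0 = 000
  1 = 001
  3 = 011
  6 = 110
Concatenate: 001 100 000 001 011 110
= 001100000001011110


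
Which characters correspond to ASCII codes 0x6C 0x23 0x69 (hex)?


Codes (hex): 0x6C 0x23 0x69
Per-code ASCII lookup:
  0x6C = 108  (range 97-122: lowercase, 108 - 97 = 11) → 'l'
  0x23 = 35  (special character) → '#'
  0x69 = 105  (range 97-122: lowercase, 105 - 97 = 8) → 'i'
= 'l#i'


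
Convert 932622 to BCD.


Each digit → 4-bit binary:
  9 → 1001
  3 → 0011
  2 → 0010
  6 → 0110
  2 → 0010
  2 → 0010
= 1001 0011 0010 0110 0010 0010


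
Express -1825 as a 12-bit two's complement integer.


Original: 011100100001
Step 1 - Invert all bits: 100011011110
Step 2 - Add 1: 100011011110 + 1
= 100011011111 (represents -1825)


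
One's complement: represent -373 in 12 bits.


Original: 000101110101
Invert all bits:
  bit 0: 0 → 1
  bit 1: 0 → 1
  bit 2: 0 → 1
  bit 3: 1 → 0
  bit 4: 0 → 1
  bit 5: 1 → 0
  bit 6: 1 → 0
  bit 7: 1 → 0
  bit 8: 0 → 1
  bit 9: 1 → 0
  bit 10: 0 → 1
  bit 11: 1 → 0
= 111010001010


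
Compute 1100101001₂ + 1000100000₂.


Align and add column by column (LSB to MSB, carry propagating):
  01100101001
+ 01000100000
  -----------
  col 0: 1 + 0 + 0 (carry in) = 1 → bit 1, carry out 0
  col 1: 0 + 0 + 0 (carry in) = 0 → bit 0, carry out 0
  col 2: 0 + 0 + 0 (carry in) = 0 → bit 0, carry out 0
  col 3: 1 + 0 + 0 (carry in) = 1 → bit 1, carry out 0
  col 4: 0 + 0 + 0 (carry in) = 0 → bit 0, carry out 0
  col 5: 1 + 1 + 0 (carry in) = 2 → bit 0, carry out 1
  col 6: 0 + 0 + 1 (carry in) = 1 → bit 1, carry out 0
  col 7: 0 + 0 + 0 (carry in) = 0 → bit 0, carry out 0
  col 8: 1 + 0 + 0 (carry in) = 1 → bit 1, carry out 0
  col 9: 1 + 1 + 0 (carry in) = 2 → bit 0, carry out 1
  col 10: 0 + 0 + 1 (carry in) = 1 → bit 1, carry out 0
Reading bits MSB→LSB: 10101001001
Strip leading zeros: 10101001001
= 10101001001


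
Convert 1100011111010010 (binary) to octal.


Group into 3-bit groups: 001100011111010010
  001 = 1
  100 = 4
  011 = 3
  111 = 7
  010 = 2
  010 = 2
= 0o143722


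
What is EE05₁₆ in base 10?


Positional values:
Position 0: 5 × 16^0 = 5 × 1 = 5
Position 1: 0 × 16^1 = 0 × 16 = 0
Position 2: E × 16^2 = 14 × 256 = 3584
Position 3: E × 16^3 = 14 × 4096 = 57344
Sum = 5 + 0 + 3584 + 57344
= 60933


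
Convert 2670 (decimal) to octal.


Divide by 8 repeatedly:
2670 ÷ 8 = 333 remainder 6
333 ÷ 8 = 41 remainder 5
41 ÷ 8 = 5 remainder 1
5 ÷ 8 = 0 remainder 5
Reading remainders bottom-up:
= 0o5156


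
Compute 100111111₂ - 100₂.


Align and subtract column by column (LSB to MSB, borrowing when needed):
  100111111
- 000000100
  ---------
  col 0: (1 - 0 borrow-in) - 0 → 1 - 0 = 1, borrow out 0
  col 1: (1 - 0 borrow-in) - 0 → 1 - 0 = 1, borrow out 0
  col 2: (1 - 0 borrow-in) - 1 → 1 - 1 = 0, borrow out 0
  col 3: (1 - 0 borrow-in) - 0 → 1 - 0 = 1, borrow out 0
  col 4: (1 - 0 borrow-in) - 0 → 1 - 0 = 1, borrow out 0
  col 5: (1 - 0 borrow-in) - 0 → 1 - 0 = 1, borrow out 0
  col 6: (0 - 0 borrow-in) - 0 → 0 - 0 = 0, borrow out 0
  col 7: (0 - 0 borrow-in) - 0 → 0 - 0 = 0, borrow out 0
  col 8: (1 - 0 borrow-in) - 0 → 1 - 0 = 1, borrow out 0
Reading bits MSB→LSB: 100111011
Strip leading zeros: 100111011
= 100111011


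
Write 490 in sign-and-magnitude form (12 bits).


Sign bit: 0 (positive)
Magnitude: 490 = 00111101010
= 000111101010


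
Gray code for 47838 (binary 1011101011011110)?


Binary: 1011101011011110
Gray code: G = B XOR (B >> 1)
B >> 1 = 0101110101101111
1011101011011110 XOR 0101110101101111:
  1 XOR 0 = 1
  0 XOR 1 = 1
  1 XOR 0 = 1
  1 XOR 1 = 0
  1 XOR 1 = 0
  0 XOR 1 = 1
  1 XOR 0 = 1
  0 XOR 1 = 1
  1 XOR 0 = 1
  1 XOR 1 = 0
  0 XOR 1 = 1
  1 XOR 0 = 1
  1 XOR 1 = 0
  1 XOR 1 = 0
  1 XOR 1 = 0
  0 XOR 1 = 1
= 1110011110110001


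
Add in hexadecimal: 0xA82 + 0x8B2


Align and add column by column (LSB to MSB, each column mod 16 with carry):
  0A82
+ 08B2
  ----
  col 0: 2(2) + 2(2) + 0 (carry in) = 4 → 4(4), carry out 0
  col 1: 8(8) + B(11) + 0 (carry in) = 19 → 3(3), carry out 1
  col 2: A(10) + 8(8) + 1 (carry in) = 19 → 3(3), carry out 1
  col 3: 0(0) + 0(0) + 1 (carry in) = 1 → 1(1), carry out 0
Reading digits MSB→LSB: 1334
Strip leading zeros: 1334
= 0x1334


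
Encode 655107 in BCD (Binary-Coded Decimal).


Each digit → 4-bit binary:
  6 → 0110
  5 → 0101
  5 → 0101
  1 → 0001
  0 → 0000
  7 → 0111
= 0110 0101 0101 0001 0000 0111


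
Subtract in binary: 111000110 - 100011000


Align and subtract column by column (LSB to MSB, borrowing when needed):
  111000110
- 100011000
  ---------
  col 0: (0 - 0 borrow-in) - 0 → 0 - 0 = 0, borrow out 0
  col 1: (1 - 0 borrow-in) - 0 → 1 - 0 = 1, borrow out 0
  col 2: (1 - 0 borrow-in) - 0 → 1 - 0 = 1, borrow out 0
  col 3: (0 - 0 borrow-in) - 1 → borrow from next column: (0+2) - 1 = 1, borrow out 1
  col 4: (0 - 1 borrow-in) - 1 → borrow from next column: (-1+2) - 1 = 0, borrow out 1
  col 5: (0 - 1 borrow-in) - 0 → borrow from next column: (-1+2) - 0 = 1, borrow out 1
  col 6: (1 - 1 borrow-in) - 0 → 0 - 0 = 0, borrow out 0
  col 7: (1 - 0 borrow-in) - 0 → 1 - 0 = 1, borrow out 0
  col 8: (1 - 0 borrow-in) - 1 → 1 - 1 = 0, borrow out 0
Reading bits MSB→LSB: 010101110
Strip leading zeros: 10101110
= 10101110


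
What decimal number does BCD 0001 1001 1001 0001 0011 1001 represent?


Each 4-bit group → digit:
  0001 → 1
  1001 → 9
  1001 → 9
  0001 → 1
  0011 → 3
  1001 → 9
= 199139


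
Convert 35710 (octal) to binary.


Each octal digit → 3 binary bits:
  3 = 011
  5 = 101
  7 = 111
  1 = 001
  0 = 000
Concatenate: 011 101 111 001 000
= 011101111001000


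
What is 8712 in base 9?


Divide by 9 repeatedly:
8712 ÷ 9 = 968 remainder 0
968 ÷ 9 = 107 remainder 5
107 ÷ 9 = 11 remainder 8
11 ÷ 9 = 1 remainder 2
1 ÷ 9 = 0 remainder 1
Reading remainders bottom-up:
= 12850


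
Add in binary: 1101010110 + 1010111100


Align and add column by column (LSB to MSB, carry propagating):
  01101010110
+ 01010111100
  -----------
  col 0: 0 + 0 + 0 (carry in) = 0 → bit 0, carry out 0
  col 1: 1 + 0 + 0 (carry in) = 1 → bit 1, carry out 0
  col 2: 1 + 1 + 0 (carry in) = 2 → bit 0, carry out 1
  col 3: 0 + 1 + 1 (carry in) = 2 → bit 0, carry out 1
  col 4: 1 + 1 + 1 (carry in) = 3 → bit 1, carry out 1
  col 5: 0 + 1 + 1 (carry in) = 2 → bit 0, carry out 1
  col 6: 1 + 0 + 1 (carry in) = 2 → bit 0, carry out 1
  col 7: 0 + 1 + 1 (carry in) = 2 → bit 0, carry out 1
  col 8: 1 + 0 + 1 (carry in) = 2 → bit 0, carry out 1
  col 9: 1 + 1 + 1 (carry in) = 3 → bit 1, carry out 1
  col 10: 0 + 0 + 1 (carry in) = 1 → bit 1, carry out 0
Reading bits MSB→LSB: 11000010010
Strip leading zeros: 11000010010
= 11000010010


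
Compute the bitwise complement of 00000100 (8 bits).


Original: 00000100
Invert all bits:
  bit 0: 0 → 1
  bit 1: 0 → 1
  bit 2: 0 → 1
  bit 3: 0 → 1
  bit 4: 0 → 1
  bit 5: 1 → 0
  bit 6: 0 → 1
  bit 7: 0 → 1
= 11111011


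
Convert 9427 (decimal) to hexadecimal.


Divide by 16 repeatedly:
9427 ÷ 16 = 589 remainder 3 (3)
589 ÷ 16 = 36 remainder 13 (D)
36 ÷ 16 = 2 remainder 4 (4)
2 ÷ 16 = 0 remainder 2 (2)
Reading remainders bottom-up:
= 0x24D3


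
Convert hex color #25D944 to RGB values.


Hex: #25D944
R = 25₁₆ = 37
G = D9₁₆ = 217
B = 44₁₆ = 68
= RGB(37, 217, 68)


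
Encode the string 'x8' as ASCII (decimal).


String: 'x8'  (2 characters)
Per-character ASCII lookup:
  'x': lowercase starts at 97: 'x' = 97 + 23 = 120
  '8': digits start at 48: '8' = 48 + 8 = 56
= 120 56


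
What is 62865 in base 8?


Divide by 8 repeatedly:
62865 ÷ 8 = 7858 remainder 1
7858 ÷ 8 = 982 remainder 2
982 ÷ 8 = 122 remainder 6
122 ÷ 8 = 15 remainder 2
15 ÷ 8 = 1 remainder 7
1 ÷ 8 = 0 remainder 1
Reading remainders bottom-up:
= 0o172621


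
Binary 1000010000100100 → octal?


Group into 3-bit groups: 001000010000100100
  001 = 1
  000 = 0
  010 = 2
  000 = 0
  100 = 4
  100 = 4
= 0o102044


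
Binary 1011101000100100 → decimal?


Positional values:
Bit 2: 1 × 2^2 = 4
Bit 5: 1 × 2^5 = 32
Bit 9: 1 × 2^9 = 512
Bit 11: 1 × 2^11 = 2048
Bit 12: 1 × 2^12 = 4096
Bit 13: 1 × 2^13 = 8192
Bit 15: 1 × 2^15 = 32768
Sum = 4 + 32 + 512 + 2048 + 4096 + 8192 + 32768
= 47652


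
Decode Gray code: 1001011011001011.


Gray code: 1001011011001011
MSB stays the same: 1
Each subsequent bit = prev_binary XOR current_gray:
  B[1] = 1 XOR 0 = 1
  B[2] = 1 XOR 0 = 1
  B[3] = 1 XOR 1 = 0
  B[4] = 0 XOR 0 = 0
  B[5] = 0 XOR 1 = 1
  B[6] = 1 XOR 1 = 0
  B[7] = 0 XOR 0 = 0
  B[8] = 0 XOR 1 = 1
  B[9] = 1 XOR 1 = 0
  B[10] = 0 XOR 0 = 0
  B[11] = 0 XOR 0 = 0
  B[12] = 0 XOR 1 = 1
  B[13] = 1 XOR 0 = 1
  B[14] = 1 XOR 1 = 0
  B[15] = 0 XOR 1 = 1
= 1110010010001101 (58509 decimal)


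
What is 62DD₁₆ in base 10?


Positional values:
Position 0: D × 16^0 = 13 × 1 = 13
Position 1: D × 16^1 = 13 × 16 = 208
Position 2: 2 × 16^2 = 2 × 256 = 512
Position 3: 6 × 16^3 = 6 × 4096 = 24576
Sum = 13 + 208 + 512 + 24576
= 25309


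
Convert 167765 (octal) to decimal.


Positional values:
Position 0: 5 × 8^0 = 5
Position 1: 6 × 8^1 = 48
Position 2: 7 × 8^2 = 448
Position 3: 7 × 8^3 = 3584
Position 4: 6 × 8^4 = 24576
Position 5: 1 × 8^5 = 32768
Sum = 5 + 48 + 448 + 3584 + 24576 + 32768
= 61429


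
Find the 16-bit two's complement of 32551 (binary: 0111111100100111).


Original: 0111111100100111
Step 1 - Invert all bits: 1000000011011000
Step 2 - Add 1: 1000000011011000 + 1
= 1000000011011001 (represents -32551)


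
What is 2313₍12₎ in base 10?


Positional values (base 12):
  3 × 12^0 = 3 × 1 = 3
  1 × 12^1 = 1 × 12 = 12
  3 × 12^2 = 3 × 144 = 432
  2 × 12^3 = 2 × 1728 = 3456
Sum = 3 + 12 + 432 + 3456
= 3903


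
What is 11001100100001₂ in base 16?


Group into 4-bit nibbles: 0011001100100001
  0011 = 3
  0011 = 3
  0010 = 2
  0001 = 1
= 0x3321


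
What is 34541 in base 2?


Divide by 2 repeatedly:
34541 ÷ 2 = 17270 remainder 1
17270 ÷ 2 = 8635 remainder 0
8635 ÷ 2 = 4317 remainder 1
4317 ÷ 2 = 2158 remainder 1
2158 ÷ 2 = 1079 remainder 0
1079 ÷ 2 = 539 remainder 1
539 ÷ 2 = 269 remainder 1
269 ÷ 2 = 134 remainder 1
134 ÷ 2 = 67 remainder 0
67 ÷ 2 = 33 remainder 1
33 ÷ 2 = 16 remainder 1
16 ÷ 2 = 8 remainder 0
8 ÷ 2 = 4 remainder 0
4 ÷ 2 = 2 remainder 0
2 ÷ 2 = 1 remainder 0
1 ÷ 2 = 0 remainder 1
Reading remainders bottom-up:
= 1000011011101101


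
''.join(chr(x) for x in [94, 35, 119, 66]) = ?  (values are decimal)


Codes (decimal): 94 35 119 66
Per-code ASCII lookup:
  94  (special character) → '^'
  35  (special character) → '#'
  119  (range 97-122: lowercase, 119 - 97 = 22) → 'w'
  66  (range 65-90: uppercase, 66 - 65 = 1) → 'B'
= '^#wB'


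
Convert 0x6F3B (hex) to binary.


Each hex digit → 4 binary bits:
  6 = 0110
  F = 1111
  3 = 0011
  B = 1011
Concatenate: 0110 1111 0011 1011
= 0110111100111011


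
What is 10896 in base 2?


Divide by 2 repeatedly:
10896 ÷ 2 = 5448 remainder 0
5448 ÷ 2 = 2724 remainder 0
2724 ÷ 2 = 1362 remainder 0
1362 ÷ 2 = 681 remainder 0
681 ÷ 2 = 340 remainder 1
340 ÷ 2 = 170 remainder 0
170 ÷ 2 = 85 remainder 0
85 ÷ 2 = 42 remainder 1
42 ÷ 2 = 21 remainder 0
21 ÷ 2 = 10 remainder 1
10 ÷ 2 = 5 remainder 0
5 ÷ 2 = 2 remainder 1
2 ÷ 2 = 1 remainder 0
1 ÷ 2 = 0 remainder 1
Reading remainders bottom-up:
= 10101010010000


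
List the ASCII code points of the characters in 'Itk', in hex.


String: 'Itk'  (3 characters)
Per-character ASCII lookup:
  'I': uppercase starts at 65: 'I' = 65 + 8 = 73 → 0x49
  't': lowercase starts at 97: 't' = 97 + 19 = 116 → 0x74
  'k': lowercase starts at 97: 'k' = 97 + 10 = 107 → 0x6B
= 0x49 0x74 0x6B


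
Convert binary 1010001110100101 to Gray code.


Binary: 1010001110100101
Gray code: G = B XOR (B >> 1)
B >> 1 = 0101000111010010
1010001110100101 XOR 0101000111010010:
  1 XOR 0 = 1
  0 XOR 1 = 1
  1 XOR 0 = 1
  0 XOR 1 = 1
  0 XOR 0 = 0
  0 XOR 0 = 0
  1 XOR 0 = 1
  1 XOR 1 = 0
  1 XOR 1 = 0
  0 XOR 1 = 1
  1 XOR 0 = 1
  0 XOR 1 = 1
  0 XOR 0 = 0
  1 XOR 0 = 1
  0 XOR 1 = 1
  1 XOR 0 = 1
= 1111001001110111


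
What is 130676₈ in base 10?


Positional values:
Position 0: 6 × 8^0 = 6
Position 1: 7 × 8^1 = 56
Position 2: 6 × 8^2 = 384
Position 3: 0 × 8^3 = 0
Position 4: 3 × 8^4 = 12288
Position 5: 1 × 8^5 = 32768
Sum = 6 + 56 + 384 + 0 + 12288 + 32768
= 45502


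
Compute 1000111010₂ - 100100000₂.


Align and subtract column by column (LSB to MSB, borrowing when needed):
  1000111010
- 0100100000
  ----------
  col 0: (0 - 0 borrow-in) - 0 → 0 - 0 = 0, borrow out 0
  col 1: (1 - 0 borrow-in) - 0 → 1 - 0 = 1, borrow out 0
  col 2: (0 - 0 borrow-in) - 0 → 0 - 0 = 0, borrow out 0
  col 3: (1 - 0 borrow-in) - 0 → 1 - 0 = 1, borrow out 0
  col 4: (1 - 0 borrow-in) - 0 → 1 - 0 = 1, borrow out 0
  col 5: (1 - 0 borrow-in) - 1 → 1 - 1 = 0, borrow out 0
  col 6: (0 - 0 borrow-in) - 0 → 0 - 0 = 0, borrow out 0
  col 7: (0 - 0 borrow-in) - 0 → 0 - 0 = 0, borrow out 0
  col 8: (0 - 0 borrow-in) - 1 → borrow from next column: (0+2) - 1 = 1, borrow out 1
  col 9: (1 - 1 borrow-in) - 0 → 0 - 0 = 0, borrow out 0
Reading bits MSB→LSB: 0100011010
Strip leading zeros: 100011010
= 100011010


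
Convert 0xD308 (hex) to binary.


Each hex digit → 4 binary bits:
  D = 1101
  3 = 0011
  0 = 0000
  8 = 1000
Concatenate: 1101 0011 0000 1000
= 1101001100001000


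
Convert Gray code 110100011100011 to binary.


Gray code: 110100011100011
MSB stays the same: 1
Each subsequent bit = prev_binary XOR current_gray:
  B[1] = 1 XOR 1 = 0
  B[2] = 0 XOR 0 = 0
  B[3] = 0 XOR 1 = 1
  B[4] = 1 XOR 0 = 1
  B[5] = 1 XOR 0 = 1
  B[6] = 1 XOR 0 = 1
  B[7] = 1 XOR 1 = 0
  B[8] = 0 XOR 1 = 1
  B[9] = 1 XOR 1 = 0
  B[10] = 0 XOR 0 = 0
  B[11] = 0 XOR 0 = 0
  B[12] = 0 XOR 0 = 0
  B[13] = 0 XOR 1 = 1
  B[14] = 1 XOR 1 = 0
= 100111101000010 (20290 decimal)


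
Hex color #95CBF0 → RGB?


Hex: #95CBF0
R = 95₁₆ = 149
G = CB₁₆ = 203
B = F0₁₆ = 240
= RGB(149, 203, 240)


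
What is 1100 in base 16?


Divide by 16 repeatedly:
1100 ÷ 16 = 68 remainder 12 (C)
68 ÷ 16 = 4 remainder 4 (4)
4 ÷ 16 = 0 remainder 4 (4)
Reading remainders bottom-up:
= 0x44C


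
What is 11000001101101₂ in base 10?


Positional values:
Bit 0: 1 × 2^0 = 1
Bit 2: 1 × 2^2 = 4
Bit 3: 1 × 2^3 = 8
Bit 5: 1 × 2^5 = 32
Bit 6: 1 × 2^6 = 64
Bit 12: 1 × 2^12 = 4096
Bit 13: 1 × 2^13 = 8192
Sum = 1 + 4 + 8 + 32 + 64 + 4096 + 8192
= 12397


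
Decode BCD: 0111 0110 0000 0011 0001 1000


Each 4-bit group → digit:
  0111 → 7
  0110 → 6
  0000 → 0
  0011 → 3
  0001 → 1
  1000 → 8
= 760318


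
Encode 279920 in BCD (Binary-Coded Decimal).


Each digit → 4-bit binary:
  2 → 0010
  7 → 0111
  9 → 1001
  9 → 1001
  2 → 0010
  0 → 0000
= 0010 0111 1001 1001 0010 0000


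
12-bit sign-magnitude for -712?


Sign bit: 1 (negative)
Magnitude: 712 = 01011001000
= 101011001000


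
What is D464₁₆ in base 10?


Positional values:
Position 0: 4 × 16^0 = 4 × 1 = 4
Position 1: 6 × 16^1 = 6 × 16 = 96
Position 2: 4 × 16^2 = 4 × 256 = 1024
Position 3: D × 16^3 = 13 × 4096 = 53248
Sum = 4 + 96 + 1024 + 53248
= 54372


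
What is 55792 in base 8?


Divide by 8 repeatedly:
55792 ÷ 8 = 6974 remainder 0
6974 ÷ 8 = 871 remainder 6
871 ÷ 8 = 108 remainder 7
108 ÷ 8 = 13 remainder 4
13 ÷ 8 = 1 remainder 5
1 ÷ 8 = 0 remainder 1
Reading remainders bottom-up:
= 0o154760


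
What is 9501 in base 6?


Divide by 6 repeatedly:
9501 ÷ 6 = 1583 remainder 3
1583 ÷ 6 = 263 remainder 5
263 ÷ 6 = 43 remainder 5
43 ÷ 6 = 7 remainder 1
7 ÷ 6 = 1 remainder 1
1 ÷ 6 = 0 remainder 1
Reading remainders bottom-up:
= 111553


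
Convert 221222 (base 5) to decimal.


Positional values (base 5):
  2 × 5^0 = 2 × 1 = 2
  2 × 5^1 = 2 × 5 = 10
  2 × 5^2 = 2 × 25 = 50
  1 × 5^3 = 1 × 125 = 125
  2 × 5^4 = 2 × 625 = 1250
  2 × 5^5 = 2 × 3125 = 6250
Sum = 2 + 10 + 50 + 125 + 1250 + 6250
= 7687


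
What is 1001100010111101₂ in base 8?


Group into 3-bit groups: 001001100010111101
  001 = 1
  001 = 1
  100 = 4
  010 = 2
  111 = 7
  101 = 5
= 0o114275


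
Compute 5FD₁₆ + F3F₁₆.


Align and add column by column (LSB to MSB, each column mod 16 with carry):
  05FD
+ 0F3F
  ----
  col 0: D(13) + F(15) + 0 (carry in) = 28 → C(12), carry out 1
  col 1: F(15) + 3(3) + 1 (carry in) = 19 → 3(3), carry out 1
  col 2: 5(5) + F(15) + 1 (carry in) = 21 → 5(5), carry out 1
  col 3: 0(0) + 0(0) + 1 (carry in) = 1 → 1(1), carry out 0
Reading digits MSB→LSB: 153C
Strip leading zeros: 153C
= 0x153C


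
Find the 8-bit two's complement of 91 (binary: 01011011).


Original: 01011011
Step 1 - Invert all bits: 10100100
Step 2 - Add 1: 10100100 + 1
= 10100101 (represents -91)


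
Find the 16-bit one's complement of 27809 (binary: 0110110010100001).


Original: 0110110010100001
Invert all bits:
  bit 0: 0 → 1
  bit 1: 1 → 0
  bit 2: 1 → 0
  bit 3: 0 → 1
  bit 4: 1 → 0
  bit 5: 1 → 0
  bit 6: 0 → 1
  bit 7: 0 → 1
  bit 8: 1 → 0
  bit 9: 0 → 1
  bit 10: 1 → 0
  bit 11: 0 → 1
  bit 12: 0 → 1
  bit 13: 0 → 1
  bit 14: 0 → 1
  bit 15: 1 → 0
= 1001001101011110


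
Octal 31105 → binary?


Each octal digit → 3 binary bits:
  3 = 011
  1 = 001
  1 = 001
  0 = 000
  5 = 101
Concatenate: 011 001 001 000 101
= 011001001000101


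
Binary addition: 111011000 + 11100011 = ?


Align and add column by column (LSB to MSB, carry propagating):
  0111011000
+ 0011100011
  ----------
  col 0: 0 + 1 + 0 (carry in) = 1 → bit 1, carry out 0
  col 1: 0 + 1 + 0 (carry in) = 1 → bit 1, carry out 0
  col 2: 0 + 0 + 0 (carry in) = 0 → bit 0, carry out 0
  col 3: 1 + 0 + 0 (carry in) = 1 → bit 1, carry out 0
  col 4: 1 + 0 + 0 (carry in) = 1 → bit 1, carry out 0
  col 5: 0 + 1 + 0 (carry in) = 1 → bit 1, carry out 0
  col 6: 1 + 1 + 0 (carry in) = 2 → bit 0, carry out 1
  col 7: 1 + 1 + 1 (carry in) = 3 → bit 1, carry out 1
  col 8: 1 + 0 + 1 (carry in) = 2 → bit 0, carry out 1
  col 9: 0 + 0 + 1 (carry in) = 1 → bit 1, carry out 0
Reading bits MSB→LSB: 1010111011
Strip leading zeros: 1010111011
= 1010111011


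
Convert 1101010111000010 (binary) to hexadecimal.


Group into 4-bit nibbles: 1101010111000010
  1101 = D
  0101 = 5
  1100 = C
  0010 = 2
= 0xD5C2


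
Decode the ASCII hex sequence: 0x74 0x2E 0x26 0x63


Codes (hex): 0x74 0x2E 0x26 0x63
Per-code ASCII lookup:
  0x74 = 116  (range 97-122: lowercase, 116 - 97 = 19) → 't'
  0x2E = 46  (special character) → '.'
  0x26 = 38  (special character) → '&'
  0x63 = 99  (range 97-122: lowercase, 99 - 97 = 2) → 'c'
= 't.&c'


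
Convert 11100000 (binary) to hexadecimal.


Group into 4-bit nibbles: 11100000
  1110 = E
  0000 = 0
= 0xE0


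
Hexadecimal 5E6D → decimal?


Positional values:
Position 0: D × 16^0 = 13 × 1 = 13
Position 1: 6 × 16^1 = 6 × 16 = 96
Position 2: E × 16^2 = 14 × 256 = 3584
Position 3: 5 × 16^3 = 5 × 4096 = 20480
Sum = 13 + 96 + 3584 + 20480
= 24173


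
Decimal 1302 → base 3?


Divide by 3 repeatedly:
1302 ÷ 3 = 434 remainder 0
434 ÷ 3 = 144 remainder 2
144 ÷ 3 = 48 remainder 0
48 ÷ 3 = 16 remainder 0
16 ÷ 3 = 5 remainder 1
5 ÷ 3 = 1 remainder 2
1 ÷ 3 = 0 remainder 1
Reading remainders bottom-up:
= 1210020
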